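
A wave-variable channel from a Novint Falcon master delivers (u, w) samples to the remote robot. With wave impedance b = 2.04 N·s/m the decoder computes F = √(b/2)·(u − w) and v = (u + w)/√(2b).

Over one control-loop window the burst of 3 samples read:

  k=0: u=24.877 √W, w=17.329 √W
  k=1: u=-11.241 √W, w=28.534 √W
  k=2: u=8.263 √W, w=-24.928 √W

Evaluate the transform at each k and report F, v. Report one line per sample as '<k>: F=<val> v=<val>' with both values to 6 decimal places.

k=0: u−w=7.548000, u+w=42.206000; √(b/2)=1.009950, √(2b)=2.019901; F=1.009950×7.548=7.623106, v=42.206000/2.019901=20.895084
k=1: u−w=-39.775000, u+w=17.293000; √(b/2)=1.009950, √(2b)=2.019901; F=1.009950×(-39.775)=-40.170781, v=17.293000/2.019901=8.561311
k=2: u−w=33.191000, u+w=-16.665000; √(b/2)=1.009950, √(2b)=2.019901; F=1.009950×33.191=33.521267, v=-16.665000/2.019901=-8.250404

0: F=7.623106 v=20.895084
1: F=-40.170781 v=8.561311
2: F=33.521267 v=-8.250404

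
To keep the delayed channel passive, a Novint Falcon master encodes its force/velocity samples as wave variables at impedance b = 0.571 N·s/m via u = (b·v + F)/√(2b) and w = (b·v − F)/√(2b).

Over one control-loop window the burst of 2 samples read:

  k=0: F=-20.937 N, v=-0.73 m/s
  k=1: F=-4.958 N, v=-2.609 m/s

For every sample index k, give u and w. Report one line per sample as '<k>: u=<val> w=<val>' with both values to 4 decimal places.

0: u=-19.9822 w=19.2021
1: u=-6.0336 w=3.2455

k=0: b·v=0.571×(-0.73)=-0.4168; √(2b)=1.0686; u=(-0.4168+(-20.937))/1.0686=-19.9822, w=(-0.4168−(-20.937))/1.0686=19.2021
k=1: b·v=0.571×(-2.609)=-1.4897; √(2b)=1.0686; u=(-1.4897+(-4.958))/1.0686=-6.0336, w=(-1.4897−(-4.958))/1.0686=3.2455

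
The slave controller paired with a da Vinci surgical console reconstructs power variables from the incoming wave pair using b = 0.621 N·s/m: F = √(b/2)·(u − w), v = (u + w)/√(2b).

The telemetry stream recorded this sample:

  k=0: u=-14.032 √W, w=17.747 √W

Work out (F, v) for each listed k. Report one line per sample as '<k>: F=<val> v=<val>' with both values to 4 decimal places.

k=0: u−w=-31.7790, u+w=3.7150; √(b/2)=0.5572, √(2b)=1.1145; F=0.5572×(-31.779)=-17.7081, v=3.7150/1.1145=3.3335

0: F=-17.7081 v=3.3335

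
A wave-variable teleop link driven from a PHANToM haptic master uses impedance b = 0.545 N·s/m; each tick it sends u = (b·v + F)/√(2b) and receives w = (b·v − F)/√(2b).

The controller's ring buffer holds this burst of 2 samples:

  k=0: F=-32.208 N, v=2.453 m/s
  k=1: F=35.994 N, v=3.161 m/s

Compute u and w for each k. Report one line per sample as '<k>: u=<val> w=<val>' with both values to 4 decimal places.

k=0: b·v=0.545×2.453=1.3369; √(2b)=1.0440; u=(1.3369+(-32.208))/1.0440=-29.5692, w=(1.3369−(-32.208))/1.0440=32.1302
k=1: b·v=0.545×3.161=1.7227; √(2b)=1.0440; u=(1.7227+35.994)/1.0440=36.1261, w=(1.7227−35.994)/1.0440=-32.8259

0: u=-29.5692 w=32.1302
1: u=36.1261 w=-32.8259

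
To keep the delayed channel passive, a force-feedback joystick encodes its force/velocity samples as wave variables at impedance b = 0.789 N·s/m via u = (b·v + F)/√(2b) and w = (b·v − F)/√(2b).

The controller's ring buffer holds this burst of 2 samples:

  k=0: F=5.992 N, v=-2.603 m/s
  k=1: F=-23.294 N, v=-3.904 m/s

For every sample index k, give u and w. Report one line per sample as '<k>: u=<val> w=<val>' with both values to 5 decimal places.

k=0: b·v=0.789×(-2.603)=-2.05377; √(2b)=1.25618; u=(-2.05377+5.992)/1.25618=3.13507, w=(-2.05377−5.992)/1.25618=-6.40492
k=1: b·v=0.789×(-3.904)=-3.08026; √(2b)=1.25618; u=(-3.08026+(-23.294))/1.25618=-20.99552, w=(-3.08026−(-23.294))/1.25618=16.09138

0: u=3.13507 w=-6.40492
1: u=-20.99552 w=16.09138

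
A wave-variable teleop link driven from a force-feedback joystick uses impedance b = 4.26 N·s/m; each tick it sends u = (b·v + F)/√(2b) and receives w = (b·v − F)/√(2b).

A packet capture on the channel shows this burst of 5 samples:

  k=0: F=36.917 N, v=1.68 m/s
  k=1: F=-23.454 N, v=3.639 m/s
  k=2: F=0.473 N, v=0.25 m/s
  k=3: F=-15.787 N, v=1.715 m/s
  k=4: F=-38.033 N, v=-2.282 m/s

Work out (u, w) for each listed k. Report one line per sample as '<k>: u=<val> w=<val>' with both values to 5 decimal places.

0: u=15.09944 w=-10.19568
1: u=-2.72426 w=13.34615
2: u=0.52691 w=0.20282
3: u=-2.90558 w=7.91150
4: u=-16.36036 w=9.69942

k=0: b·v=4.26×1.68=7.15680; √(2b)=2.91890; u=(7.15680+36.917)/2.91890=15.09944, w=(7.15680−36.917)/2.91890=-10.19568
k=1: b·v=4.26×3.639=15.50214; √(2b)=2.91890; u=(15.50214+(-23.454))/2.91890=-2.72426, w=(15.50214−(-23.454))/2.91890=13.34615
k=2: b·v=4.26×0.25=1.06500; √(2b)=2.91890; u=(1.06500+0.473)/2.91890=0.52691, w=(1.06500−0.473)/2.91890=0.20282
k=3: b·v=4.26×1.715=7.30590; √(2b)=2.91890; u=(7.30590+(-15.787))/2.91890=-2.90558, w=(7.30590−(-15.787))/2.91890=7.91150
k=4: b·v=4.26×(-2.282)=-9.72132; √(2b)=2.91890; u=(-9.72132+(-38.033))/2.91890=-16.36036, w=(-9.72132−(-38.033))/2.91890=9.69942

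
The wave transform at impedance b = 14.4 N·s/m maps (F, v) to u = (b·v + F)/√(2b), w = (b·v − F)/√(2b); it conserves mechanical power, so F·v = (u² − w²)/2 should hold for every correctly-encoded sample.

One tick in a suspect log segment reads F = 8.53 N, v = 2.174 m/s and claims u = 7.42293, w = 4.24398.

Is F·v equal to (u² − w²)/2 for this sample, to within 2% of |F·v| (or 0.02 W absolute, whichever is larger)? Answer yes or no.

F·v = 8.53×2.174 = 18.5442 W.
(u² − w²)/2 = (55.0999 − 18.0114)/2 = 18.5443 W.
|Δ| = 0.0000;  2% of max(1, |F·v|) = 0.3709.

yes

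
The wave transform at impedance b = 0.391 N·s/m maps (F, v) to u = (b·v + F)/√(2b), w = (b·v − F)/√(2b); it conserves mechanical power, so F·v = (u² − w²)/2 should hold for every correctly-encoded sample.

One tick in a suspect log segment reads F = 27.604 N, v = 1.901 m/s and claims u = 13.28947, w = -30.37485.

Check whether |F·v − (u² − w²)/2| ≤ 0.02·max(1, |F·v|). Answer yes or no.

F·v = 27.604×1.901 = 52.4752 W.
(u² − w²)/2 = (176.6100 − 922.6315)/2 = -373.0107 W.
|Δ| = 425.4860;  2% of max(1, |F·v|) = 1.0495.

no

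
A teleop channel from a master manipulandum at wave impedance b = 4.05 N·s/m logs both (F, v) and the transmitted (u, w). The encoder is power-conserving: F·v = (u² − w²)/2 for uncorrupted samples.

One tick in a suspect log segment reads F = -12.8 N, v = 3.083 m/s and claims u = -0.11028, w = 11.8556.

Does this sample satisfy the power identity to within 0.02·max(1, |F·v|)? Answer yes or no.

F·v = (-12.8)×3.083 = -39.4624 W.
(u² − w²)/2 = (0.0122 − 140.5553)/2 = -70.2715 W.
|Δ| = 30.8091;  2% of max(1, |F·v|) = 0.7892.

no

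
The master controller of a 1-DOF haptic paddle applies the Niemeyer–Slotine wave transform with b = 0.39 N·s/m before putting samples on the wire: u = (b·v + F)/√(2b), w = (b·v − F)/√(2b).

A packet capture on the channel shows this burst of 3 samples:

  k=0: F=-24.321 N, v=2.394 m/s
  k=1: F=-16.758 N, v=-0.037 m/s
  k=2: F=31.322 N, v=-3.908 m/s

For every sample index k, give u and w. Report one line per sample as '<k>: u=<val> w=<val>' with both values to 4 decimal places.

0: u=-26.4809 w=28.5953
1: u=-18.9910 w=18.9584
2: u=33.7395 w=-37.1909

k=0: b·v=0.39×2.394=0.9337; √(2b)=0.8832; u=(0.9337+(-24.321))/0.8832=-26.4809, w=(0.9337−(-24.321))/0.8832=28.5953
k=1: b·v=0.39×(-0.037)=-0.0144; √(2b)=0.8832; u=(-0.0144+(-16.758))/0.8832=-18.9910, w=(-0.0144−(-16.758))/0.8832=18.9584
k=2: b·v=0.39×(-3.908)=-1.5241; √(2b)=0.8832; u=(-1.5241+31.322)/0.8832=33.7395, w=(-1.5241−31.322)/0.8832=-37.1909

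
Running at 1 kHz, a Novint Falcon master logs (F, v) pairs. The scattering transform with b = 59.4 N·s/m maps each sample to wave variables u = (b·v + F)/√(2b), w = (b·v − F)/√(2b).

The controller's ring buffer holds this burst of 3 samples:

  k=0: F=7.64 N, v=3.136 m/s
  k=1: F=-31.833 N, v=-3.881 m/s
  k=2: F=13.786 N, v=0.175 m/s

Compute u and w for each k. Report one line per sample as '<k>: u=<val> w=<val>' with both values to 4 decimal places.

0: u=17.7914 w=16.3895
1: u=-24.0711 w=-18.2300
2: u=2.2185 w=-0.3111

k=0: b·v=59.4×3.136=186.2784; √(2b)=10.8995; u=(186.2784+7.64)/10.8995=17.7914, w=(186.2784−7.64)/10.8995=16.3895
k=1: b·v=59.4×(-3.881)=-230.5314; √(2b)=10.8995; u=(-230.5314+(-31.833))/10.8995=-24.0711, w=(-230.5314−(-31.833))/10.8995=-18.2300
k=2: b·v=59.4×0.175=10.3950; √(2b)=10.8995; u=(10.3950+13.786)/10.8995=2.2185, w=(10.3950−13.786)/10.8995=-0.3111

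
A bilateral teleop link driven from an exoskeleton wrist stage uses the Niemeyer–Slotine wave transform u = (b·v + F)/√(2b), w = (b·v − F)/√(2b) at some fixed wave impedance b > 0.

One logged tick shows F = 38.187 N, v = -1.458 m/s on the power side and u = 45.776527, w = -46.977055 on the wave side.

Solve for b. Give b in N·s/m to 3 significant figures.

u + w = -1.200528;  u + w = √(2b)·v, so √(2b) = -1.200528/(-1.458) = 0.823407.
b = (√(2b))²/2 = 0.678000/2 = 0.339000.
(Check via u − w = 2F/√(2b): u − w = 92.753582, 2F/√(2b) = 92.753598.)

b = 0.339 N·s/m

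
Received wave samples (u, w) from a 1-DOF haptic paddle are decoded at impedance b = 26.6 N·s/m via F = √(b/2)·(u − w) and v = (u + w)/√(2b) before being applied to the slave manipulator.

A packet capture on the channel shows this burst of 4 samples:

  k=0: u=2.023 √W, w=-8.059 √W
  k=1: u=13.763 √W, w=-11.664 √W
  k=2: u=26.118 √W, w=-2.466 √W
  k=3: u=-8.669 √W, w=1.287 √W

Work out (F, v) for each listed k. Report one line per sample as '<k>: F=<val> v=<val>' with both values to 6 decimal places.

0: F=36.768212 v=-0.827548
1: F=92.730146 v=0.287777
2: F=104.243461 v=3.242739
3: F=-36.308701 v=-1.012088

k=0: u−w=10.082000, u+w=-6.036000; √(b/2)=3.646917, √(2b)=7.293833; F=3.646917×10.082=36.768212, v=-6.036000/7.293833=-0.827548
k=1: u−w=25.427000, u+w=2.099000; √(b/2)=3.646917, √(2b)=7.293833; F=3.646917×25.427=92.730146, v=2.099000/7.293833=0.287777
k=2: u−w=28.584000, u+w=23.652000; √(b/2)=3.646917, √(2b)=7.293833; F=3.646917×28.584=104.243461, v=23.652000/7.293833=3.242739
k=3: u−w=-9.956000, u+w=-7.382000; √(b/2)=3.646917, √(2b)=7.293833; F=3.646917×(-9.956)=-36.308701, v=-7.382000/7.293833=-1.012088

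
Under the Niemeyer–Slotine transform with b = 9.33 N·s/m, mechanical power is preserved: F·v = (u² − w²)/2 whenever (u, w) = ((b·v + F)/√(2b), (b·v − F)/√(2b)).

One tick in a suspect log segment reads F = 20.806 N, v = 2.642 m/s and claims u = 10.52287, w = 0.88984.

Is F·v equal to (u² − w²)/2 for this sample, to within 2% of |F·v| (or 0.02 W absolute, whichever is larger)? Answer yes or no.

yes

F·v = 20.806×2.642 = 54.96945 W.
(u² − w²)/2 = (110.73079 − 0.79182)/2 = 54.96949 W.
|Δ| = 0.00004;  2% of max(1, |F·v|) = 1.09939.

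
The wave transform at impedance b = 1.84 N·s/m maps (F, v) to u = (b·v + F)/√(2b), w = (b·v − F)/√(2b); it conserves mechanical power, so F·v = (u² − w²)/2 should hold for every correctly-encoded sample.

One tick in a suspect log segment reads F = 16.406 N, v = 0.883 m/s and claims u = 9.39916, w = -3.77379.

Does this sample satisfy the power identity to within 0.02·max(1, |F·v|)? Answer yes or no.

F·v = 16.406×0.883 = 14.4865 W.
(u² − w²)/2 = (88.3442 − 14.2415)/2 = 37.0514 W.
|Δ| = 22.5649;  2% of max(1, |F·v|) = 0.2897.

no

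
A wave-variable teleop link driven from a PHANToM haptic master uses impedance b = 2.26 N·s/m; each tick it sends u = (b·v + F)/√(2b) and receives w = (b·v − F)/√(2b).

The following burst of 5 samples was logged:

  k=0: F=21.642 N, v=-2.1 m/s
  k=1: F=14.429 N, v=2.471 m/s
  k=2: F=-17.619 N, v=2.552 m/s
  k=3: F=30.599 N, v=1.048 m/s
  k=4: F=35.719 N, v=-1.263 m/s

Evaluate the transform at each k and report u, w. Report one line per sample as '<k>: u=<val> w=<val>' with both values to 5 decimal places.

k=0: b·v=2.26×(-2.1)=-4.74600; √(2b)=2.12603; u=(-4.74600+21.642)/2.12603=7.94721, w=(-4.74600−21.642)/2.12603=-12.41187
k=1: b·v=2.26×2.471=5.58446; √(2b)=2.12603; u=(5.58446+14.429)/2.12603=9.41354, w=(5.58446−14.429)/2.12603=-4.16012
k=2: b·v=2.26×2.552=5.76752; √(2b)=2.12603; u=(5.76752+(-17.619))/2.12603=-5.57447, w=(5.76752−(-17.619))/2.12603=11.00009
k=3: b·v=2.26×1.048=2.36848; √(2b)=2.12603; u=(2.36848+30.599)/2.12603=15.50660, w=(2.36848−30.599)/2.12603=-13.27852
k=4: b·v=2.26×(-1.263)=-2.85438; √(2b)=2.12603; u=(-2.85438+35.719)/2.12603=15.45822, w=(-2.85438−35.719)/2.12603=-18.14339

0: u=7.94721 w=-12.41187
1: u=9.41354 w=-4.16012
2: u=-5.57447 w=11.00009
3: u=15.50660 w=-13.27852
4: u=15.45822 w=-18.14339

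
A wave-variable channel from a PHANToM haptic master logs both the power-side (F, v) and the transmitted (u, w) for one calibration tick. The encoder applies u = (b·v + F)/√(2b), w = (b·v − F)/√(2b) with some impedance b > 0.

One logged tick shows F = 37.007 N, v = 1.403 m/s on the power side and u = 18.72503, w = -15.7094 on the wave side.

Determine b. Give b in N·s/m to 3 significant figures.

b = 2.31 N·s/m

u + w = 3.01563;  u + w = √(2b)·v, so √(2b) = 3.01563/1.403 = 2.14942.
b = (√(2b))²/2 = 4.61999/2 = 2.30999.
(Check via u − w = 2F/√(2b): u − w = 34.43443, 2F/√(2b) = 34.43448.)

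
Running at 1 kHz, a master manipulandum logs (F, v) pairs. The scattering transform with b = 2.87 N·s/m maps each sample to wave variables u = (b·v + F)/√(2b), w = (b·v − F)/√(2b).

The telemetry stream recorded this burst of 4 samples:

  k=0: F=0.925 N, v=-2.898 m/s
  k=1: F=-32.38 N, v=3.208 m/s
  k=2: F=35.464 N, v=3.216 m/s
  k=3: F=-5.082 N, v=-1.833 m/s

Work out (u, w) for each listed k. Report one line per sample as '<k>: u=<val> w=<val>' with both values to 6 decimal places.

k=0: b·v=2.87×(-2.898)=-8.317260; √(2b)=2.395830; u=(-8.317260+0.925)/2.395830=-3.085470, w=(-8.317260−0.925)/2.395830=-3.857645
k=1: b·v=2.87×3.208=9.206960; √(2b)=2.395830; u=(9.206960+(-32.38))/2.395830=-9.672240, w=(9.206960−(-32.38))/2.395830=17.358062
k=2: b·v=2.87×3.216=9.229920; √(2b)=2.395830; u=(9.229920+35.464)/2.395830=18.654882, w=(9.229920−35.464)/2.395830=-10.949893
k=3: b·v=2.87×(-1.833)=-5.260710; √(2b)=2.395830; u=(-5.260710+(-5.082))/2.395830=-4.316964, w=(-5.260710−(-5.082))/2.395830=-0.074592

0: u=-3.085470 w=-3.857645
1: u=-9.672240 w=17.358062
2: u=18.654882 w=-10.949893
3: u=-4.316964 w=-0.074592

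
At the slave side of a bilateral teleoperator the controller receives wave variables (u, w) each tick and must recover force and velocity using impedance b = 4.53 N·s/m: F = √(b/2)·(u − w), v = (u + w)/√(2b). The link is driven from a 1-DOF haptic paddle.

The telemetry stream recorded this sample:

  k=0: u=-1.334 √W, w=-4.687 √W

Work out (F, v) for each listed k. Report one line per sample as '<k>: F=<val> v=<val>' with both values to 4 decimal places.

0: F=5.0462 v=-2.0003

k=0: u−w=3.3530, u+w=-6.0210; √(b/2)=1.5050, √(2b)=3.0100; F=1.5050×3.353=5.0462, v=-6.0210/3.0100=-2.0003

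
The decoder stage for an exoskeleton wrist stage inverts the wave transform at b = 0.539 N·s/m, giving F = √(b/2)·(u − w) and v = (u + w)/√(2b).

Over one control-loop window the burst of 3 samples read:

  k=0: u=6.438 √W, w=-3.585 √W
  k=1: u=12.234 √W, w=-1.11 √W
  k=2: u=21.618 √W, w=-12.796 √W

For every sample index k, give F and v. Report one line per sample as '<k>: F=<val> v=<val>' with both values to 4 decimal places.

k=0: u−w=10.0230, u+w=2.8530; √(b/2)=0.5191, √(2b)=1.0383; F=0.5191×10.023=5.2033, v=2.8530/1.0383=2.7478
k=1: u−w=13.3440, u+w=11.1240; √(b/2)=0.5191, √(2b)=1.0383; F=0.5191×13.344=6.9273, v=11.1240/1.0383=10.7140
k=2: u−w=34.4140, u+w=8.8220; √(b/2)=0.5191, √(2b)=1.0383; F=0.5191×34.414=17.8655, v=8.8220/1.0383=8.4968

0: F=5.2033 v=2.7478
1: F=6.9273 v=10.7140
2: F=17.8655 v=8.4968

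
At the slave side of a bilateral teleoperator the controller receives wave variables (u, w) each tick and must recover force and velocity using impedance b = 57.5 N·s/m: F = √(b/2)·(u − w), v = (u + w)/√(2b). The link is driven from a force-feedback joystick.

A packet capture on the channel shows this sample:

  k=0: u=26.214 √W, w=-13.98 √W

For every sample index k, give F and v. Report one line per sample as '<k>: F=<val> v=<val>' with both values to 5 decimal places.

0: F=215.51632 v=1.14083

k=0: u−w=40.19400, u+w=12.23400; √(b/2)=5.36190, √(2b)=10.72381; F=5.36190×40.194=215.51632, v=12.23400/10.72381=1.14083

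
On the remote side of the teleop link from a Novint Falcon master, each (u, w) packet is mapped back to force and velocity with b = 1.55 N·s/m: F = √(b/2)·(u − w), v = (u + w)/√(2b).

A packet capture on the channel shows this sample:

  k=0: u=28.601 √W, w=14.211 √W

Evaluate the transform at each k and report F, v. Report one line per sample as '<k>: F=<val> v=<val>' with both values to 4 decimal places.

k=0: u−w=14.3900, u+w=42.8120; √(b/2)=0.8803, √(2b)=1.7607; F=0.8803×14.39=12.6681, v=42.8120/1.7607=24.3156

0: F=12.6681 v=24.3156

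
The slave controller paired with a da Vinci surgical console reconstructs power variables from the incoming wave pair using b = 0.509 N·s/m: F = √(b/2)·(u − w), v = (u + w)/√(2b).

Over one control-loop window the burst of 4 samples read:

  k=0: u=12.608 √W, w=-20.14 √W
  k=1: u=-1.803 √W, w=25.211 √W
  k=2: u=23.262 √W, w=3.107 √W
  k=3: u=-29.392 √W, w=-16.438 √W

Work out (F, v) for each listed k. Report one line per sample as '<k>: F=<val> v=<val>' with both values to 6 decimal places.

k=0: u−w=32.748000, u+w=-7.532000; √(b/2)=0.504480, √(2b)=1.008960; F=0.504480×32.748=16.520709, v=-7.532000/1.008960=-7.465114
k=1: u−w=-27.014000, u+w=23.408000; √(b/2)=0.504480, √(2b)=1.008960; F=0.504480×(-27.014)=-13.628021, v=23.408000/1.008960=23.200130
k=2: u−w=20.155000, u+w=26.369000; √(b/2)=0.504480, √(2b)=1.008960; F=0.504480×20.155=10.167793, v=26.369000/1.008960=26.134836
k=3: u−w=-12.954000, u+w=-45.830000; √(b/2)=0.504480, √(2b)=1.008960; F=0.504480×(-12.954)=-6.535033, v=-45.830000/1.008960=-45.423016

0: F=16.520709 v=-7.465114
1: F=-13.628021 v=23.200130
2: F=10.167793 v=26.134836
3: F=-6.535033 v=-45.423016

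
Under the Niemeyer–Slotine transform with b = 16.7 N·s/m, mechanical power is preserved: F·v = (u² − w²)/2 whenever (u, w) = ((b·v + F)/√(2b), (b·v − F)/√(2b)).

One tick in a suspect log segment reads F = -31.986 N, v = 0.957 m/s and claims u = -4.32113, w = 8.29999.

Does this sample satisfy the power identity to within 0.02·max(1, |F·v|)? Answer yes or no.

no

F·v = (-31.986)×0.957 = -30.61060 W.
(u² − w²)/2 = (18.67216 − 68.88983)/2 = -25.10883 W.
|Δ| = 5.50177;  2% of max(1, |F·v|) = 0.61221.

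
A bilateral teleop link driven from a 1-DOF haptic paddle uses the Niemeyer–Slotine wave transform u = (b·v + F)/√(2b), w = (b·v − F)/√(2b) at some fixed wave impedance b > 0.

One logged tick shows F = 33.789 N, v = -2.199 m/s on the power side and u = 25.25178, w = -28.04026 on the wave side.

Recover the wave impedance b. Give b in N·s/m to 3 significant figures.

u + w = -2.7885;  u + w = √(2b)·v, so √(2b) = -2.7885/(-2.199) = 1.2681.
b = (√(2b))²/2 = 1.6080/2 = 0.8040.
(Check via u − w = 2F/√(2b): u − w = 53.2920, 2F/√(2b) = 53.2921.)

b = 0.804 N·s/m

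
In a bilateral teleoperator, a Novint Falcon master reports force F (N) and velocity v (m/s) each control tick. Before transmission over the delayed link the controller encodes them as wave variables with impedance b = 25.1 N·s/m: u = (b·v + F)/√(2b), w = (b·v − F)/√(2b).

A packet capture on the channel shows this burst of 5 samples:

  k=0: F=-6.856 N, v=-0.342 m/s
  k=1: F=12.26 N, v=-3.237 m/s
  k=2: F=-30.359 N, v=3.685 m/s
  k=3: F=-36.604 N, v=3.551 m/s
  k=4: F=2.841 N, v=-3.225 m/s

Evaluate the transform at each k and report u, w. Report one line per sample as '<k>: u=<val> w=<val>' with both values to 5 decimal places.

k=0: b·v=25.1×(-0.342)=-8.58420; √(2b)=7.08520; u=(-8.58420+(-6.856))/7.08520=-2.17922, w=(-8.58420−(-6.856))/7.08520=-0.24392
k=1: b·v=25.1×(-3.237)=-81.24870; √(2b)=7.08520; u=(-81.24870+12.26)/7.08520=-9.73702, w=(-81.24870−12.26)/7.08520=-13.19776
k=2: b·v=25.1×3.685=92.49350; √(2b)=7.08520; u=(92.49350+(-30.359))/7.08520=8.76962, w=(92.49350−(-30.359))/7.08520=17.33932
k=3: b·v=25.1×3.551=89.13010; √(2b)=7.08520; u=(89.13010+(-36.604))/7.08520=7.41350, w=(89.13010−(-36.604))/7.08520=17.74603
k=4: b·v=25.1×(-3.225)=-80.94750; √(2b)=7.08520; u=(-80.94750+2.841)/7.08520=-11.02390, w=(-80.94750−2.841)/7.08520=-11.82586

0: u=-2.17922 w=-0.24392
1: u=-9.73702 w=-13.19776
2: u=8.76962 w=17.33932
3: u=7.41350 w=17.74603
4: u=-11.02390 w=-11.82586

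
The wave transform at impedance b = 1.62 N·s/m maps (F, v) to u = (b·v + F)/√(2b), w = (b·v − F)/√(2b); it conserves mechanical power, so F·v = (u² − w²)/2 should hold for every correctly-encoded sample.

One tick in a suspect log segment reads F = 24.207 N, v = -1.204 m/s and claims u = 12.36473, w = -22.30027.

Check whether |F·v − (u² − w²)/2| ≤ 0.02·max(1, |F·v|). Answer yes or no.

no

F·v = 24.207×(-1.204) = -29.14523 W.
(u² − w²)/2 = (152.88655 − 497.30204)/2 = -172.20775 W.
|Δ| = 143.06252;  2% of max(1, |F·v|) = 0.58290.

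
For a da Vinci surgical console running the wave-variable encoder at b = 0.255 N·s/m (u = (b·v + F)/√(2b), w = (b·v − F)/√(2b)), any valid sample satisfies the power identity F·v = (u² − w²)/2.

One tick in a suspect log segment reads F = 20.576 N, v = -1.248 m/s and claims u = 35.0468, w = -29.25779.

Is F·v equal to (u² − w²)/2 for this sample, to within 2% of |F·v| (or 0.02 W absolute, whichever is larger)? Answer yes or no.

no

F·v = 20.576×(-1.248) = -25.6788 W.
(u² − w²)/2 = (1228.2782 − 856.0183)/2 = 186.1300 W.
|Δ| = 211.8088;  2% of max(1, |F·v|) = 0.5136.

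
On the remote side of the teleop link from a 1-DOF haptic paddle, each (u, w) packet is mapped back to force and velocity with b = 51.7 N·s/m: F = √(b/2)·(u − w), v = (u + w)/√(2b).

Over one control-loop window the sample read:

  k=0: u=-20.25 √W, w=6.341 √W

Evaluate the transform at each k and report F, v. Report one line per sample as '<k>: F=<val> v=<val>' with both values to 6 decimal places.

k=0: u−w=-26.591000, u+w=-13.909000; √(b/2)=5.084290, √(2b)=10.168579; F=5.084290×(-26.591)=-135.196343, v=-13.909000/10.168579=-1.367841

0: F=-135.196343 v=-1.367841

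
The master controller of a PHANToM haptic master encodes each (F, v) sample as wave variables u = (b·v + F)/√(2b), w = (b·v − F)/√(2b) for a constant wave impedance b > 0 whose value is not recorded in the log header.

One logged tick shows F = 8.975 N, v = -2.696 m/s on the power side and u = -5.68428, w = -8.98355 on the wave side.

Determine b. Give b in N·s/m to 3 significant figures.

b = 14.8 N·s/m

u + w = -14.6678;  u + w = √(2b)·v, so √(2b) = -14.6678/(-2.696) = 5.4406.
b = (√(2b))²/2 = 29.6000/2 = 14.8000.
(Check via u − w = 2F/√(2b): u − w = 3.2993, 2F/√(2b) = 3.2993.)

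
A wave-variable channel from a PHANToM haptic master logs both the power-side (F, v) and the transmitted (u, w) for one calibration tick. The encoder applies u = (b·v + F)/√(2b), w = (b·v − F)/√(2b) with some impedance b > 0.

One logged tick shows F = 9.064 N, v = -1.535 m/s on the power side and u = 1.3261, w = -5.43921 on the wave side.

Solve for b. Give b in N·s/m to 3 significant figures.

u + w = -4.1131;  u + w = √(2b)·v, so √(2b) = -4.1131/(-1.535) = 2.6796.
b = (√(2b))²/2 = 7.1800/2 = 3.5900.
(Check via u − w = 2F/√(2b): u − w = 6.7653, 2F/√(2b) = 6.7653.)

b = 3.59 N·s/m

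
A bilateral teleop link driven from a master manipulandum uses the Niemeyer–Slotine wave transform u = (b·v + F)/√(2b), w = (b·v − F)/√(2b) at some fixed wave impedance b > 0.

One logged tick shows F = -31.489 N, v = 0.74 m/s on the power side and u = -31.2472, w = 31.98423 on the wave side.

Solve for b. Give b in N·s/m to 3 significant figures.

u + w = 0.73703;  u + w = √(2b)·v, so √(2b) = 0.73703/0.74 = 0.99599.
b = (√(2b))²/2 = 0.99199/2 = 0.49599.
(Check via u − w = 2F/√(2b): u − w = -63.23143, 2F/√(2b) = -63.23178.)

b = 0.496 N·s/m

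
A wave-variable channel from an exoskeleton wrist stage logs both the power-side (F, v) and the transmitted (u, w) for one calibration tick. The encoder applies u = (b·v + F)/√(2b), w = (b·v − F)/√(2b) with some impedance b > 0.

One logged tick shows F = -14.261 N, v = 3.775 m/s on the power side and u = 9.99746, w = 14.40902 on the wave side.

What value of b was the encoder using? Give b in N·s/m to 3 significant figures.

u + w = 24.40648;  u + w = √(2b)·v, so √(2b) = 24.40648/3.775 = 6.46529.
b = (√(2b))²/2 = 41.80001/2 = 20.90000.
(Check via u − w = 2F/√(2b): u − w = -4.41156, 2F/√(2b) = -4.41156.)

b = 20.9 N·s/m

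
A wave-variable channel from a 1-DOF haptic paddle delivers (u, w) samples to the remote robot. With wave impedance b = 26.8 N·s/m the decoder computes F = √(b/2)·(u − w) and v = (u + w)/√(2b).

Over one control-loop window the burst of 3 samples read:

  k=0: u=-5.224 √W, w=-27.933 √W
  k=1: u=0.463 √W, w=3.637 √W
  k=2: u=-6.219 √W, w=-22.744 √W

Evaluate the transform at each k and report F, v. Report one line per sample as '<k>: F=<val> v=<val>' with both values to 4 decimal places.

k=0: u−w=22.7090, u+w=-33.1570; √(b/2)=3.6606, √(2b)=7.3212; F=3.6606×22.709=83.1286, v=-33.1570/7.3212=-4.5289
k=1: u−w=-3.1740, u+w=4.1000; √(b/2)=3.6606, √(2b)=7.3212; F=3.6606×(-3.174)=-11.6187, v=4.1000/7.3212=0.5600
k=2: u−w=16.5250, u+w=-28.9630; √(b/2)=3.6606, √(2b)=7.3212; F=3.6606×16.525=60.4914, v=-28.9630/7.3212=-3.9560

0: F=83.1286 v=-4.5289
1: F=-11.6187 v=0.5600
2: F=60.4914 v=-3.9560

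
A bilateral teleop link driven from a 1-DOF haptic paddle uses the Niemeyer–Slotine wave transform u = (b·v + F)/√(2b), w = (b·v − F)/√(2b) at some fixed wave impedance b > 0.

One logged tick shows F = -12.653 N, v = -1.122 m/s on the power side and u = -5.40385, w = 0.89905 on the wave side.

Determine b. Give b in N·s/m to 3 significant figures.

u + w = -4.5048;  u + w = √(2b)·v, so √(2b) = -4.5048/(-1.122) = 4.0150.
b = (√(2b))²/2 = 16.1200/2 = 8.0600.
(Check via u − w = 2F/√(2b): u − w = -6.3029, 2F/√(2b) = -6.3029.)

b = 8.06 N·s/m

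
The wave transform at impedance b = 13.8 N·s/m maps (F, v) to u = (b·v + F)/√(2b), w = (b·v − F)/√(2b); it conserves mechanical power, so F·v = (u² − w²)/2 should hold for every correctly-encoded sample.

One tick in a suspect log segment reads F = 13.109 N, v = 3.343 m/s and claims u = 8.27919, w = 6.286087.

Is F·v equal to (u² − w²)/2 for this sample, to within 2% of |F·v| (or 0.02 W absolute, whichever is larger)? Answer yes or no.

F·v = 13.109×3.343 = 43.823387 W.
(u² − w²)/2 = (68.544987 − 39.514890)/2 = 14.515049 W.
|Δ| = 29.308338;  2% of max(1, |F·v|) = 0.876468.

no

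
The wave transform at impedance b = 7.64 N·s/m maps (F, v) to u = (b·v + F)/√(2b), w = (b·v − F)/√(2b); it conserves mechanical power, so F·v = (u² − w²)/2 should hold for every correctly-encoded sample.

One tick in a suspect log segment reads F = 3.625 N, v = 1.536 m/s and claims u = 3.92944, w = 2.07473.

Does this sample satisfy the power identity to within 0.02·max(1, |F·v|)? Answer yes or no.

F·v = 3.625×1.536 = 5.56800 W.
(u² − w²)/2 = (15.44050 − 4.30450)/2 = 5.56800 W.
|Δ| = 0.00000;  2% of max(1, |F·v|) = 0.11136.

yes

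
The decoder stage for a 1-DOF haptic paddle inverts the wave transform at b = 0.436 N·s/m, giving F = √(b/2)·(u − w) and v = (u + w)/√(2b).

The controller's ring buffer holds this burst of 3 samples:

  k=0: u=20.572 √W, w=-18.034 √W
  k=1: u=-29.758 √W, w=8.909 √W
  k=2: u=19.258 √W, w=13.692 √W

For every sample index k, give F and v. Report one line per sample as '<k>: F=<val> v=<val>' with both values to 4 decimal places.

0: F=18.0253 v=2.7179
1: F=-18.0538 v=-22.3268
2: F=2.5988 v=35.2856

k=0: u−w=38.6060, u+w=2.5380; √(b/2)=0.4669, √(2b)=0.9338; F=0.4669×38.606=18.0253, v=2.5380/0.9338=2.7179
k=1: u−w=-38.6670, u+w=-20.8490; √(b/2)=0.4669, √(2b)=0.9338; F=0.4669×(-38.667)=-18.0538, v=-20.8490/0.9338=-22.3268
k=2: u−w=5.5660, u+w=32.9500; √(b/2)=0.4669, √(2b)=0.9338; F=0.4669×5.566=2.5988, v=32.9500/0.9338=35.2856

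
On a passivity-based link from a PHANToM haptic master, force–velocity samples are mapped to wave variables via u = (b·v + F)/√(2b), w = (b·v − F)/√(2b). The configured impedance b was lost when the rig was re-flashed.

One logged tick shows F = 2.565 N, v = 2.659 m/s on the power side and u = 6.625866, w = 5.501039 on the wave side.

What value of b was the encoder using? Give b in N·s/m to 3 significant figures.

b = 10.4 N·s/m

u + w = 12.126905;  u + w = √(2b)·v, so √(2b) = 12.126905/2.659 = 4.560701.
b = (√(2b))²/2 = 20.799997/2 = 10.399999.
(Check via u − w = 2F/√(2b): u − w = 1.124827, 2F/√(2b) = 1.124827.)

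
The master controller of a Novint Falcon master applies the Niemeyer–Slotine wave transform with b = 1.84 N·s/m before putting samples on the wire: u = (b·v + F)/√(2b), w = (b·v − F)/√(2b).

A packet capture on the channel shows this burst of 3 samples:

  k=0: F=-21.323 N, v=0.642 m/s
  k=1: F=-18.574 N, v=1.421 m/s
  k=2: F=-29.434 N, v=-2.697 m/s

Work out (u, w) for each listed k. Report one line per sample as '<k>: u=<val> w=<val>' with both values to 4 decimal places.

0: u=-10.4996 w=11.7312
1: u=-8.3194 w=11.0453
2: u=-17.9304 w=12.7567

k=0: b·v=1.84×0.642=1.1813; √(2b)=1.9183; u=(1.1813+(-21.323))/1.9183=-10.4996, w=(1.1813−(-21.323))/1.9183=11.7312
k=1: b·v=1.84×1.421=2.6146; √(2b)=1.9183; u=(2.6146+(-18.574))/1.9183=-8.3194, w=(2.6146−(-18.574))/1.9183=11.0453
k=2: b·v=1.84×(-2.697)=-4.9625; √(2b)=1.9183; u=(-4.9625+(-29.434))/1.9183=-17.9304, w=(-4.9625−(-29.434))/1.9183=12.7567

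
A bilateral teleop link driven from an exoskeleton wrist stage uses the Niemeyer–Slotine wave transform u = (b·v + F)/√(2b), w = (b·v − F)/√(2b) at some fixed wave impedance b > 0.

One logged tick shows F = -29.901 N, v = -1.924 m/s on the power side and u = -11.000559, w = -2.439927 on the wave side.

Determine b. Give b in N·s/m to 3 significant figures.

u + w = -13.440486;  u + w = √(2b)·v, so √(2b) = -13.440486/(-1.924) = 6.985700.
b = (√(2b))²/2 = 48.799999/2 = 24.399999.
(Check via u − w = 2F/√(2b): u − w = -8.560632, 2F/√(2b) = -8.560632.)

b = 24.4 N·s/m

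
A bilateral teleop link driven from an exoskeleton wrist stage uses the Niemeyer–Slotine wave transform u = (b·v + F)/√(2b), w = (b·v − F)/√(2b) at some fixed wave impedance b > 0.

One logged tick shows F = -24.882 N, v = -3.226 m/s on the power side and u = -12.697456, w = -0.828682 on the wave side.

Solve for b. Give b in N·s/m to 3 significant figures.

u + w = -13.526138;  u + w = √(2b)·v, so √(2b) = -13.526138/(-3.226) = 4.192851.
b = (√(2b))²/2 = 17.580001/2 = 8.790001.
(Check via u − w = 2F/√(2b): u − w = -11.868774, 2F/√(2b) = -11.868773.)

b = 8.79 N·s/m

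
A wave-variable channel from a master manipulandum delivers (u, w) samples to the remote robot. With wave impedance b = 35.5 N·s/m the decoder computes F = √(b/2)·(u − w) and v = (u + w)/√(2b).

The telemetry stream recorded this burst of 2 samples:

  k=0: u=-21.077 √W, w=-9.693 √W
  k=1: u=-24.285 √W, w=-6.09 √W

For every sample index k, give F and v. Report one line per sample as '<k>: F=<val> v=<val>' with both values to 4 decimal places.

k=0: u−w=-11.3840, u+w=-30.7700; √(b/2)=4.2131, √(2b)=8.4261; F=4.2131×(-11.384)=-47.9616, v=-30.7700/8.4261=-3.6517
k=1: u−w=-18.1950, u+w=-30.3750; √(b/2)=4.2131, √(2b)=8.4261; F=4.2131×(-18.195)=-76.6569, v=-30.3750/8.4261=-3.6048

0: F=-47.9616 v=-3.6517
1: F=-76.6569 v=-3.6048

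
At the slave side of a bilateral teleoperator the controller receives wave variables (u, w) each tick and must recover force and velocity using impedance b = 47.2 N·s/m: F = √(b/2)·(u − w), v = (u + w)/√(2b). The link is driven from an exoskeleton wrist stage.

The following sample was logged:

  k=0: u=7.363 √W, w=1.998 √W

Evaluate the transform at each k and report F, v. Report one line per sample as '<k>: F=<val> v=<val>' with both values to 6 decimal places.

0: F=26.063079 v=0.963466

k=0: u−w=5.365000, u+w=9.361000; √(b/2)=4.857983, √(2b)=9.715966; F=4.857983×5.365=26.063079, v=9.361000/9.715966=0.963466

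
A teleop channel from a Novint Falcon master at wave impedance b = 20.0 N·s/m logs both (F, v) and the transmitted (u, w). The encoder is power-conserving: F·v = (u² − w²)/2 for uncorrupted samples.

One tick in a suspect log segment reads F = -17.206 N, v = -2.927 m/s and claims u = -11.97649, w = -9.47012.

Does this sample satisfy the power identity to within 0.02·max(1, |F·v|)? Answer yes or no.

no

F·v = (-17.206)×(-2.927) = 50.3620 W.
(u² − w²)/2 = (143.4363 − 89.6832)/2 = 26.8766 W.
|Δ| = 23.4854;  2% of max(1, |F·v|) = 1.0072.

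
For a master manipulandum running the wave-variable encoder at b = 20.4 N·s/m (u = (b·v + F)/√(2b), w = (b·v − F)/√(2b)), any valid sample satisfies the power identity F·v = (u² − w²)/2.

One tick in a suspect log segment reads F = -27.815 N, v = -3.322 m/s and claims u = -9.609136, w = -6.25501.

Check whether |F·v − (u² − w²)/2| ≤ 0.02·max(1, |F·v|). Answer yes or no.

F·v = (-27.815)×(-3.322) = 92.401430 W.
(u² − w²)/2 = (92.335495 − 39.125150)/2 = 26.605172 W.
|Δ| = 65.796258;  2% of max(1, |F·v|) = 1.848029.

no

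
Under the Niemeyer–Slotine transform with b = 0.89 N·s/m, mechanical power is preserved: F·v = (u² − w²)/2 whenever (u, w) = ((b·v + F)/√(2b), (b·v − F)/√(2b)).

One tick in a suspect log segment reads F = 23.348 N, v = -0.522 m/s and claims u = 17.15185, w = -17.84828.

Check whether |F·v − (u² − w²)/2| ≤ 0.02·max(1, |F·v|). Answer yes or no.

F·v = 23.348×(-0.522) = -12.18766 W.
(u² − w²)/2 = (294.18596 − 318.56110)/2 = -12.18757 W.
|Δ| = 0.00009;  2% of max(1, |F·v|) = 0.24375.

yes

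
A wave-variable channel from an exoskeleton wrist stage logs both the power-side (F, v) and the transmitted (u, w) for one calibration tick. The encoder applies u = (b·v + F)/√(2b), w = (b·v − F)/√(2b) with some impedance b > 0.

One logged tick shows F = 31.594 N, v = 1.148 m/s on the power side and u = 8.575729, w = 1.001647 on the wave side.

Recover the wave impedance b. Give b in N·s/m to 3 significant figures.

u + w = 9.577376;  u + w = √(2b)·v, so √(2b) = 9.577376/1.148 = 8.342662.
b = (√(2b))²/2 = 69.600010/2 = 34.800005.
(Check via u − w = 2F/√(2b): u − w = 7.574082, 2F/√(2b) = 7.574081.)

b = 34.8 N·s/m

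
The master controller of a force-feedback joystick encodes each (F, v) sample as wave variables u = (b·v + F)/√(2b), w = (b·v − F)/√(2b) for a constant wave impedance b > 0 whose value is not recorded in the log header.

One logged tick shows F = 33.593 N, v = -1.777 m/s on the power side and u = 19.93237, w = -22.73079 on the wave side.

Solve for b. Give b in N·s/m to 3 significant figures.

b = 1.24 N·s/m

u + w = -2.7984;  u + w = √(2b)·v, so √(2b) = -2.7984/(-1.777) = 1.5748.
b = (√(2b))²/2 = 2.4800/2 = 1.2400.
(Check via u − w = 2F/√(2b): u − w = 42.6632, 2F/√(2b) = 42.6632.)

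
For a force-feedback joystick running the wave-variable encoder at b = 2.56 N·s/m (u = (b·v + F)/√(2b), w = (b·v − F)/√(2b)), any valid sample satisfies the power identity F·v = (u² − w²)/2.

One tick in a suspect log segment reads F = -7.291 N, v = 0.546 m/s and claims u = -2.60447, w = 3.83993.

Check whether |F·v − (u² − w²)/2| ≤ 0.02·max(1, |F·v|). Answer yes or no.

yes

F·v = (-7.291)×0.546 = -3.98089 W.
(u² − w²)/2 = (6.78326 − 14.74506)/2 = -3.98090 W.
|Δ| = 0.00001;  2% of max(1, |F·v|) = 0.07962.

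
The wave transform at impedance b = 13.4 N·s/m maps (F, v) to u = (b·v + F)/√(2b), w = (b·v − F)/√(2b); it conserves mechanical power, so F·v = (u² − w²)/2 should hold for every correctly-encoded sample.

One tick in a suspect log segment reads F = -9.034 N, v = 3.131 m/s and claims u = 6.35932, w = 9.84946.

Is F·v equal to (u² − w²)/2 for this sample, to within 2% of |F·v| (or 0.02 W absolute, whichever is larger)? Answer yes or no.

yes

F·v = (-9.034)×3.131 = -28.28545 W.
(u² − w²)/2 = (40.44095 − 97.01186)/2 = -28.28546 W.
|Δ| = 0.00000;  2% of max(1, |F·v|) = 0.56571.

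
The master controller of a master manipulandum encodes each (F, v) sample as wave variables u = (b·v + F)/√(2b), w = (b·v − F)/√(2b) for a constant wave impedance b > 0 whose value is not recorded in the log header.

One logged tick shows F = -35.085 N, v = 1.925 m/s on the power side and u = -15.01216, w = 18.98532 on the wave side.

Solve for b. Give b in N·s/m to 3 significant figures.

b = 2.13 N·s/m

u + w = 3.97316;  u + w = √(2b)·v, so √(2b) = 3.97316/1.925 = 2.06398.
b = (√(2b))²/2 = 4.26001/2 = 2.13001.
(Check via u − w = 2F/√(2b): u − w = -33.99748, 2F/√(2b) = -33.99744.)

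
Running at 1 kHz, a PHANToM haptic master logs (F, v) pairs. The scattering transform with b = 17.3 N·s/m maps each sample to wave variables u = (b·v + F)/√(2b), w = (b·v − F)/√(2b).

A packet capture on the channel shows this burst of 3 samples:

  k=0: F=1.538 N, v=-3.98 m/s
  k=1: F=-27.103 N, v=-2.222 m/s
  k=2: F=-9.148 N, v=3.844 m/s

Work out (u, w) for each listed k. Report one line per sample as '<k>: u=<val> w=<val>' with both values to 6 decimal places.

k=0: b·v=17.3×(-3.98)=-68.854000; √(2b)=5.882176; u=(-68.854000+1.538)/5.882176=-11.444063, w=(-68.854000−1.538)/5.882176=-11.966999
k=1: b·v=17.3×(-2.222)=-38.440600; √(2b)=5.882176; u=(-38.440600+(-27.103))/5.882176=-11.142746, w=(-38.440600−(-27.103))/5.882176=-1.927450
k=2: b·v=17.3×3.844=66.501200; √(2b)=5.882176; u=(66.501200+(-9.148))/5.882176=9.750337, w=(66.501200−(-9.148))/5.882176=12.860750

0: u=-11.444063 w=-11.966999
1: u=-11.142746 w=-1.927450
2: u=9.750337 w=12.860750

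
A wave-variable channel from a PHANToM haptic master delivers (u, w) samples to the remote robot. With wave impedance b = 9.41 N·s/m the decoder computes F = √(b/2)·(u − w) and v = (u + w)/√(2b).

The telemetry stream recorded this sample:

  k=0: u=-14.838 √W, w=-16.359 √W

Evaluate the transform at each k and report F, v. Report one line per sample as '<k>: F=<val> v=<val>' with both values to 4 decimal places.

0: F=3.2992 v=-7.1912

k=0: u−w=1.5210, u+w=-31.1970; √(b/2)=2.1691, √(2b)=4.3382; F=2.1691×1.521=3.2992, v=-31.1970/4.3382=-7.1912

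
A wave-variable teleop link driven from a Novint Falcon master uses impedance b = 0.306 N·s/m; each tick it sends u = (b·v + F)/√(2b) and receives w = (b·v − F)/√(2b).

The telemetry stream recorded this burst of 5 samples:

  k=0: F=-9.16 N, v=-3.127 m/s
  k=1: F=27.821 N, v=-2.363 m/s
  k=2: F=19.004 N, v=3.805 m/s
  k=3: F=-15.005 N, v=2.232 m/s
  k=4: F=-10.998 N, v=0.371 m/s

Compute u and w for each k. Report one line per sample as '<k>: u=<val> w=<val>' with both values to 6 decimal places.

k=0: b·v=0.306×(-3.127)=-0.956862; √(2b)=0.782304; u=(-0.956862+(-9.16))/0.782304=-12.932132, w=(-0.956862−(-9.16))/0.782304=10.485866
k=1: b·v=0.306×(-2.363)=-0.723078; √(2b)=0.782304; u=(-0.723078+27.821)/0.782304=34.638596, w=(-0.723078−27.821)/0.782304=-36.487181
k=2: b·v=0.306×3.805=1.164330; √(2b)=0.782304; u=(1.164330+19.004)/0.782304=25.780672, w=(1.164330−19.004)/0.782304=-22.804004
k=3: b·v=0.306×2.232=0.682992; √(2b)=0.782304; u=(0.682992+(-15.005))/0.782304=-18.307465, w=(0.682992−(-15.005))/0.782304=20.053568
k=4: b·v=0.306×0.371=0.113526; √(2b)=0.782304; u=(0.113526+(-10.998))/0.782304=-13.913351, w=(0.113526−(-10.998))/0.782304=14.203586

0: u=-12.932132 w=10.485866
1: u=34.638596 w=-36.487181
2: u=25.780672 w=-22.804004
3: u=-18.307465 w=20.053568
4: u=-13.913351 w=14.203586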